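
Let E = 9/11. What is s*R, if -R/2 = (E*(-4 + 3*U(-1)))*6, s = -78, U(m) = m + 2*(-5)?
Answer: -311688/11 ≈ -28335.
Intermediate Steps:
U(m) = -10 + m (U(m) = m - 10 = -10 + m)
E = 9/11 (E = 9*(1/11) = 9/11 ≈ 0.81818)
R = 3996/11 (R = -2*9*(-4 + 3*(-10 - 1))/11*6 = -2*9*(-4 + 3*(-11))/11*6 = -2*9*(-4 - 33)/11*6 = -2*(9/11)*(-37)*6 = -(-666)*6/11 = -2*(-1998/11) = 3996/11 ≈ 363.27)
s*R = -78*3996/11 = -311688/11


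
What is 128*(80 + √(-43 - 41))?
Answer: 10240 + 256*I*√21 ≈ 10240.0 + 1173.1*I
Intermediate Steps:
128*(80 + √(-43 - 41)) = 128*(80 + √(-84)) = 128*(80 + 2*I*√21) = 10240 + 256*I*√21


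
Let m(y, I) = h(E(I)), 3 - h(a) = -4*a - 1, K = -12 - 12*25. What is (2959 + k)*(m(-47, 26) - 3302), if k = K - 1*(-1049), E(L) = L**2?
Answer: -2195424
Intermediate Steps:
K = -312 (K = -12 - 300 = -312)
h(a) = 4 + 4*a (h(a) = 3 - (-4*a - 1) = 3 - (-1 - 4*a) = 3 + (1 + 4*a) = 4 + 4*a)
m(y, I) = 4 + 4*I**2
k = 737 (k = -312 - 1*(-1049) = -312 + 1049 = 737)
(2959 + k)*(m(-47, 26) - 3302) = (2959 + 737)*((4 + 4*26**2) - 3302) = 3696*((4 + 4*676) - 3302) = 3696*((4 + 2704) - 3302) = 3696*(2708 - 3302) = 3696*(-594) = -2195424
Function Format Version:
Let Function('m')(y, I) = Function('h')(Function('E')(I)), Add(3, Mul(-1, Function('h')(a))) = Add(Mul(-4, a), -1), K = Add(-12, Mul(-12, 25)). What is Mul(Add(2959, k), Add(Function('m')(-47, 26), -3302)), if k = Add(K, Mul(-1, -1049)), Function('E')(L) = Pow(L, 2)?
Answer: -2195424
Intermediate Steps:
K = -312 (K = Add(-12, -300) = -312)
Function('h')(a) = Add(4, Mul(4, a)) (Function('h')(a) = Add(3, Mul(-1, Add(Mul(-4, a), -1))) = Add(3, Mul(-1, Add(-1, Mul(-4, a)))) = Add(3, Add(1, Mul(4, a))) = Add(4, Mul(4, a)))
Function('m')(y, I) = Add(4, Mul(4, Pow(I, 2)))
k = 737 (k = Add(-312, Mul(-1, -1049)) = Add(-312, 1049) = 737)
Mul(Add(2959, k), Add(Function('m')(-47, 26), -3302)) = Mul(Add(2959, 737), Add(Add(4, Mul(4, Pow(26, 2))), -3302)) = Mul(3696, Add(Add(4, Mul(4, 676)), -3302)) = Mul(3696, Add(Add(4, 2704), -3302)) = Mul(3696, Add(2708, -3302)) = Mul(3696, -594) = -2195424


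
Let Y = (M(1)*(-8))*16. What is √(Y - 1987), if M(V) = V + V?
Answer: I*√2243 ≈ 47.36*I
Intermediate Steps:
M(V) = 2*V
Y = -256 (Y = ((2*1)*(-8))*16 = (2*(-8))*16 = -16*16 = -256)
√(Y - 1987) = √(-256 - 1987) = √(-2243) = I*√2243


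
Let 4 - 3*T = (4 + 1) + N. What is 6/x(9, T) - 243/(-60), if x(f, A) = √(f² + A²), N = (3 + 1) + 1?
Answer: 81/20 + 6*√85/85 ≈ 4.7008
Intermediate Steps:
N = 5 (N = 4 + 1 = 5)
T = -2 (T = 4/3 - ((4 + 1) + 5)/3 = 4/3 - (5 + 5)/3 = 4/3 - ⅓*10 = 4/3 - 10/3 = -2)
x(f, A) = √(A² + f²)
6/x(9, T) - 243/(-60) = 6/(√((-2)² + 9²)) - 243/(-60) = 6/(√(4 + 81)) - 243*(-1/60) = 6/(√85) + 81/20 = 6*(√85/85) + 81/20 = 6*√85/85 + 81/20 = 81/20 + 6*√85/85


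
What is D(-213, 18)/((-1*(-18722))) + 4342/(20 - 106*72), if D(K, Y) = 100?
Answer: -1830221/3238906 ≈ -0.56507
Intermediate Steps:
D(-213, 18)/((-1*(-18722))) + 4342/(20 - 106*72) = 100/((-1*(-18722))) + 4342/(20 - 106*72) = 100/18722 + 4342/(20 - 7632) = 100*(1/18722) + 4342/(-7612) = 50/9361 + 4342*(-1/7612) = 50/9361 - 2171/3806 = -1830221/3238906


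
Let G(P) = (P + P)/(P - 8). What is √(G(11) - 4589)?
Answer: I*√41235/3 ≈ 67.688*I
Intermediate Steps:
G(P) = 2*P/(-8 + P) (G(P) = (2*P)/(-8 + P) = 2*P/(-8 + P))
√(G(11) - 4589) = √(2*11/(-8 + 11) - 4589) = √(2*11/3 - 4589) = √(2*11*(⅓) - 4589) = √(22/3 - 4589) = √(-13745/3) = I*√41235/3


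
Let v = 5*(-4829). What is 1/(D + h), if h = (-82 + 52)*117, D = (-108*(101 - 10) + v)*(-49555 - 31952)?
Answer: 1/2769033801 ≈ 3.6114e-10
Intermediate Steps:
v = -24145
D = 2769037311 (D = (-108*(101 - 10) - 24145)*(-49555 - 31952) = (-108*91 - 24145)*(-81507) = (-9828 - 24145)*(-81507) = -33973*(-81507) = 2769037311)
h = -3510 (h = -30*117 = -3510)
1/(D + h) = 1/(2769037311 - 3510) = 1/2769033801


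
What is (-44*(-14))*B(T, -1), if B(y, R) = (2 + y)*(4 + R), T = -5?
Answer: -5544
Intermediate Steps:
(-44*(-14))*B(T, -1) = (-44*(-14))*(8 + 2*(-1) + 4*(-5) - 1*(-5)) = 616*(8 - 2 - 20 + 5) = 616*(-9) = -5544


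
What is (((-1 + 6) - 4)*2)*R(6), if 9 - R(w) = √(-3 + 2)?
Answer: 18 - 2*I ≈ 18.0 - 2.0*I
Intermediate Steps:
R(w) = 9 - I (R(w) = 9 - √(-3 + 2) = 9 - √(-1) = 9 - I)
(((-1 + 6) - 4)*2)*R(6) = (((-1 + 6) - 4)*2)*(9 - I) = ((5 - 4)*2)*(9 - I) = (1*2)*(9 - I) = 2*(9 - I) = 18 - 2*I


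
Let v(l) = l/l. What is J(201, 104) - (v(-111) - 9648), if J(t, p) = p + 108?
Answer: 9859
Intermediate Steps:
v(l) = 1
J(t, p) = 108 + p
J(201, 104) - (v(-111) - 9648) = (108 + 104) - (1 - 9648) = 212 - 1*(-9647) = 212 + 9647 = 9859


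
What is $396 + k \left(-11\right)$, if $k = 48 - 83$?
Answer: $781$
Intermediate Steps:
$k = -35$ ($k = 48 - 83 = -35$)
$396 + k \left(-11\right) = 396 - -385 = 396 + 385 = 781$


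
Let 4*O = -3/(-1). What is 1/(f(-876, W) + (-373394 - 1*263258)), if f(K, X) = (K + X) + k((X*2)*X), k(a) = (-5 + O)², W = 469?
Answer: -16/10192655 ≈ -1.5698e-6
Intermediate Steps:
O = ¾ (O = (-3/(-1))/4 = (-3*(-1))/4 = (¼)*3 = ¾ ≈ 0.75000)
k(a) = 289/16 (k(a) = (-5 + ¾)² = (-17/4)² = 289/16)
f(K, X) = 289/16 + K + X (f(K, X) = (K + X) + 289/16 = 289/16 + K + X)
1/(f(-876, W) + (-373394 - 1*263258)) = 1/((289/16 - 876 + 469) + (-373394 - 1*263258)) = 1/(-6223/16 + (-373394 - 263258)) = 1/(-6223/16 - 636652) = 1/(-10192655/16) = -16/10192655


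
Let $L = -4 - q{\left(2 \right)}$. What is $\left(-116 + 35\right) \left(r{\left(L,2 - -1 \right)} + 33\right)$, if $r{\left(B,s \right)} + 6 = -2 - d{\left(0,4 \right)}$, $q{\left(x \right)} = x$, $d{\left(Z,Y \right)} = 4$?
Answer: $-1701$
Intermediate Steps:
$L = -6$ ($L = -4 - 2 = -6$)
$r{\left(B,s \right)} = -12$ ($r{\left(B,s \right)} = -6 - 6 = -12$)
$\left(-116 + 35\right) \left(r{\left(L,2 - -1 \right)} + 33\right) = \left(-116 + 35\right) \left(-12 + 33\right) = \left(-81\right) 21 = -1701$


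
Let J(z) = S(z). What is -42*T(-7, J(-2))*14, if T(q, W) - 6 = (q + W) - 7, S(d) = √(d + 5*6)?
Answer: 4704 - 1176*√7 ≈ 1592.6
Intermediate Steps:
S(d) = √(30 + d) (S(d) = √(d + 30) = √(30 + d))
J(z) = √(30 + z)
T(q, W) = -1 + W + q (T(q, W) = 6 + ((q + W) - 7) = 6 + ((W + q) - 7) = 6 + (-7 + W + q) = -1 + W + q)
-42*T(-7, J(-2))*14 = -42*(-1 + √(30 - 2) - 7)*14 = -42*(-1 + √28 - 7)*14 = -42*(-1 + 2*√7 - 7)*14 = -42*(-8 + 2*√7)*14 = (336 - 84*√7)*14 = 4704 - 1176*√7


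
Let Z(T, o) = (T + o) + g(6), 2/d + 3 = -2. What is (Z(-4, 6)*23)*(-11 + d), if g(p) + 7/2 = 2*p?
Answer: -27531/10 ≈ -2753.1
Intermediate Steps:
g(p) = -7/2 + 2*p
d = -2/5 (d = 2/(-3 - 2) = 2/(-5) = 2*(-1/5) = -2/5 ≈ -0.40000)
Z(T, o) = 17/2 + T + o (Z(T, o) = (T + o) + (-7/2 + 2*6) = (T + o) + (-7/2 + 12) = (T + o) + 17/2 = 17/2 + T + o)
(Z(-4, 6)*23)*(-11 + d) = ((17/2 - 4 + 6)*23)*(-11 - 2/5) = ((21/2)*23)*(-57/5) = (483/2)*(-57/5) = -27531/10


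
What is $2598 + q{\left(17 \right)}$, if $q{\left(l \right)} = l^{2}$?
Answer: $2887$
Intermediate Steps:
$2598 + q{\left(17 \right)} = 2598 + 17^{2} = 2598 + 289 = 2887$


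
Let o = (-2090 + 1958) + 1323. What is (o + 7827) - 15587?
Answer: -6569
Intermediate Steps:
o = 1191 (o = -132 + 1323 = 1191)
(o + 7827) - 15587 = (1191 + 7827) - 15587 = 9018 - 15587 = -6569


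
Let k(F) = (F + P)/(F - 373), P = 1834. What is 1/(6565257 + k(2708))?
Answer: 2335/15329879637 ≈ 1.5232e-7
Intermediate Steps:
k(F) = (1834 + F)/(-373 + F) (k(F) = (F + 1834)/(F - 373) = (1834 + F)/(-373 + F))
1/(6565257 + k(2708)) = 1/(6565257 + (1834 + 2708)/(-373 + 2708)) = 1/(6565257 + 4542/2335) = 1/(15329879637/2335) = 2335/15329879637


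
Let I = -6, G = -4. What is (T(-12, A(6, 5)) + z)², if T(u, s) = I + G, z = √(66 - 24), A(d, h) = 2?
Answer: (10 - √42)² ≈ 12.385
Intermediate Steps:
z = √42 ≈ 6.4807
T(u, s) = -10 (T(u, s) = -6 - 4 = -10)
(T(-12, A(6, 5)) + z)² = (-10 + √42)²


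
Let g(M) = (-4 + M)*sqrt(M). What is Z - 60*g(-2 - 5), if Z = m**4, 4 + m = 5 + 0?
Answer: 1 + 660*I*sqrt(7) ≈ 1.0 + 1746.2*I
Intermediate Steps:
m = 1 (m = -4 + (5 + 0) = -4 + 5 = 1)
g(M) = sqrt(M)*(-4 + M)
Z = 1 (Z = 1**4 = 1)
Z - 60*g(-2 - 5) = 1 - 60*sqrt(-2 - 5)*(-4 + (-2 - 5)) = 1 - 60*sqrt(-7)*(-4 - 7) = 1 - 60*I*sqrt(7)*(-11) = 1 - (-660)*I*sqrt(7) = 1 + 660*I*sqrt(7)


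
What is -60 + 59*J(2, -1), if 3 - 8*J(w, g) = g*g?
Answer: -181/4 ≈ -45.250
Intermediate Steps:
J(w, g) = 3/8 - g**2/8 (J(w, g) = 3/8 - g*g/8 = 3/8 - g**2/8)
-60 + 59*J(2, -1) = -60 + 59*(3/8 - 1/8*(-1)**2) = -60 + 59*(3/8 - 1/8*1) = -60 + 59*(3/8 - 1/8) = -60 + 59*(1/4) = -60 + 59/4 = -181/4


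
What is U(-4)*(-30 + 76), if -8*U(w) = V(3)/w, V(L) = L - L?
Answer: 0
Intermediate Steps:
V(L) = 0
U(w) = 0 (U(w) = -0/w = -1/8*0 = 0)
U(-4)*(-30 + 76) = 0*(-30 + 76) = 0*46 = 0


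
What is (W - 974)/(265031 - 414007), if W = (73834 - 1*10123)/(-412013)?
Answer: 401364373/61380048688 ≈ 0.0065390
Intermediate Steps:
W = -63711/412013 (W = (73834 - 10123)*(-1/412013) = 63711*(-1/412013) = -63711/412013 ≈ -0.15463)
(W - 974)/(265031 - 414007) = (-63711/412013 - 974)/(265031 - 414007) = -401364373/412013/(-148976) = -401364373/412013*(-1/148976) = 401364373/61380048688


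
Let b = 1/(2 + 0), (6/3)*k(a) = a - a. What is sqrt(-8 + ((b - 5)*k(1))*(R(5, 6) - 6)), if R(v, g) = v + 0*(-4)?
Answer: 2*I*sqrt(2) ≈ 2.8284*I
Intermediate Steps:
k(a) = 0 (k(a) = (a - a)/2 = (1/2)*0 = 0)
R(v, g) = v (R(v, g) = v + 0 = v)
b = 1/2 ≈ 0.50000
sqrt(-8 + ((b - 5)*k(1))*(R(5, 6) - 6)) = sqrt(-8 + ((1/2 - 5)*0)*(5 - 6)) = sqrt(-8 - 9/2*0*(-1)) = sqrt(-8 + 0*(-1)) = sqrt(-8 + 0) = sqrt(-8) = 2*I*sqrt(2)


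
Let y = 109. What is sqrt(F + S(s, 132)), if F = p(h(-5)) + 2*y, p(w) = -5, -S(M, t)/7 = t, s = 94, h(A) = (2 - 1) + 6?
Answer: 3*I*sqrt(79) ≈ 26.665*I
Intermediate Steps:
h(A) = 7 (h(A) = 1 + 6 = 7)
S(M, t) = -7*t
F = 213 (F = -5 + 2*109 = -5 + 218 = 213)
sqrt(F + S(s, 132)) = sqrt(213 - 7*132) = sqrt(213 - 924) = sqrt(-711) = 3*I*sqrt(79)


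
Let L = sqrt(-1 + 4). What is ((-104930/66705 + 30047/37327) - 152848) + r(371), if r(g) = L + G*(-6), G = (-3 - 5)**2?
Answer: -76306778304019/497979507 + sqrt(3) ≈ -1.5323e+5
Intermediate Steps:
G = 64 (G = (-8)**2 = 64)
L = sqrt(3) ≈ 1.7320
r(g) = -384 + sqrt(3) (r(g) = sqrt(3) + 64*(-6) = sqrt(3) - 384 = -384 + sqrt(3))
((-104930/66705 + 30047/37327) - 152848) + r(371) = ((-104930/66705 + 30047/37327) - 152848) + (-384 + sqrt(3)) = ((-104930*1/66705 + 30047*(1/37327)) - 152848) + (-384 + sqrt(3)) = ((-20986/13341 + 30047/37327) - 152848) + (-384 + sqrt(3)) = (-382487395/497979507 - 152848) + (-384 + sqrt(3)) = -76115554173331/497979507 + (-384 + sqrt(3)) = -76306778304019/497979507 + sqrt(3)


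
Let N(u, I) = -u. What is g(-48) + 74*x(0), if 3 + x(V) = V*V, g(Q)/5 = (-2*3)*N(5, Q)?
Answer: -72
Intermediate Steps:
g(Q) = 150 (g(Q) = 5*((-2*3)*(-1*5)) = 5*(-6*(-5)) = 5*30 = 150)
x(V) = -3 + V² (x(V) = -3 + V*V = -3 + V²)
g(-48) + 74*x(0) = 150 + 74*(-3 + 0²) = 150 + 74*(-3 + 0) = 150 + 74*(-3) = 150 - 222 = -72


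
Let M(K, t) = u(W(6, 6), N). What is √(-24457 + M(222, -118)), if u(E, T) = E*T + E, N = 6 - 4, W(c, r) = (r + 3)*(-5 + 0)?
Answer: 4*I*√1537 ≈ 156.82*I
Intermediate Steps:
W(c, r) = -15 - 5*r (W(c, r) = (3 + r)*(-5) = -15 - 5*r)
N = 2
u(E, T) = E + E*T
M(K, t) = -135 (M(K, t) = (-15 - 5*6)*(1 + 2) = (-15 - 30)*3 = -45*3 = -135)
√(-24457 + M(222, -118)) = √(-24457 - 135) = √(-24592) = 4*I*√1537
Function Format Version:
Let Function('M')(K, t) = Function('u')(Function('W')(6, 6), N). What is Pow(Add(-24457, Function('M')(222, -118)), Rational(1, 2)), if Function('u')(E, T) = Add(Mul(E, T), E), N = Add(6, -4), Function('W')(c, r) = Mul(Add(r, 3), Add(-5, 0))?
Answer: Mul(4, I, Pow(1537, Rational(1, 2))) ≈ Mul(156.82, I)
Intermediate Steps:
Function('W')(c, r) = Add(-15, Mul(-5, r)) (Function('W')(c, r) = Mul(Add(3, r), -5) = Add(-15, Mul(-5, r)))
N = 2
Function('u')(E, T) = Add(E, Mul(E, T))
Function('M')(K, t) = -135 (Function('M')(K, t) = Mul(Add(-15, Mul(-5, 6)), Add(1, 2)) = Mul(Add(-15, -30), 3) = Mul(-45, 3) = -135)
Pow(Add(-24457, Function('M')(222, -118)), Rational(1, 2)) = Pow(Add(-24457, -135), Rational(1, 2)) = Pow(-24592, Rational(1, 2)) = Mul(4, I, Pow(1537, Rational(1, 2)))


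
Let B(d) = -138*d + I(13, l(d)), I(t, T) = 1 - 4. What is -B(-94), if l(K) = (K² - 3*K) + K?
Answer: -12969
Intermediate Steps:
l(K) = K² - 2*K
I(t, T) = -3
B(d) = -3 - 138*d (B(d) = -138*d - 3 = -3 - 138*d)
-B(-94) = -(-3 - 138*(-94)) = -(-3 + 12972) = -1*12969 = -12969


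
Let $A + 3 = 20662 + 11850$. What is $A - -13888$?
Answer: $46397$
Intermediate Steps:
$A = 32509$ ($A = -3 + \left(20662 + 11850\right) = -3 + 32512 = 32509$)
$A - -13888 = 32509 - -13888 = 32509 + 13888 = 46397$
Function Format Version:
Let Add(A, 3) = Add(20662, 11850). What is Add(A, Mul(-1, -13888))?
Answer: 46397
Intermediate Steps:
A = 32509 (A = Add(-3, Add(20662, 11850)) = Add(-3, 32512) = 32509)
Add(A, Mul(-1, -13888)) = Add(32509, Mul(-1, -13888)) = Add(32509, 13888) = 46397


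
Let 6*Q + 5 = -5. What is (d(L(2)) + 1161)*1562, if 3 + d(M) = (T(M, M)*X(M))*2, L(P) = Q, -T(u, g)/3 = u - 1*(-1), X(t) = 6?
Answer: 1846284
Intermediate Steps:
Q = -5/3 (Q = -⅚ + (⅙)*(-5) = -⅚ - ⅚ = -5/3 ≈ -1.6667)
T(u, g) = -3 - 3*u (T(u, g) = -3*(u - 1*(-1)) = -3*(u + 1) = -3*(1 + u) = -3 - 3*u)
L(P) = -5/3
d(M) = -39 - 36*M (d(M) = -3 + ((-3 - 3*M)*6)*2 = -3 + (-18 - 18*M)*2 = -3 + (-36 - 36*M) = -39 - 36*M)
(d(L(2)) + 1161)*1562 = ((-39 - 36*(-5/3)) + 1161)*1562 = ((-39 + 60) + 1161)*1562 = (21 + 1161)*1562 = 1182*1562 = 1846284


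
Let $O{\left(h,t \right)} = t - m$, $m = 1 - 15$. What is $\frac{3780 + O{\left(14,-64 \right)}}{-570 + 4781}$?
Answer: $\frac{3730}{4211} \approx 0.88578$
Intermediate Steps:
$m = -14$ ($m = 1 - 15 = -14$)
$O{\left(h,t \right)} = 14 + t$ ($O{\left(h,t \right)} = t - -14 = t + 14 = 14 + t$)
$\frac{3780 + O{\left(14,-64 \right)}}{-570 + 4781} = \frac{3780 + \left(14 - 64\right)}{-570 + 4781} = \frac{3780 - 50}{4211} = 3730 \cdot \frac{1}{4211} = \frac{3730}{4211}$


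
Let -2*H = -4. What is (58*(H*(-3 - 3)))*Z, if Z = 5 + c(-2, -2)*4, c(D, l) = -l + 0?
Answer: -9048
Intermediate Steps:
H = 2 (H = -1/2*(-4) = 2)
c(D, l) = -l
Z = 13 (Z = 5 - 1*(-2)*4 = 5 + 2*4 = 5 + 8 = 13)
(58*(H*(-3 - 3)))*Z = (58*(2*(-3 - 3)))*13 = (58*(2*(-6)))*13 = (58*(-12))*13 = -696*13 = -9048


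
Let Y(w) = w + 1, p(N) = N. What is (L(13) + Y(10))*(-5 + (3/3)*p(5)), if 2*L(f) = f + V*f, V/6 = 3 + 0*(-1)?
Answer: 0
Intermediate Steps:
V = 18 (V = 6*(3 + 0*(-1)) = 6*(3 + 0) = 6*3 = 18)
Y(w) = 1 + w
L(f) = 19*f/2 (L(f) = (f + 18*f)/2 = (19*f)/2 = 19*f/2)
(L(13) + Y(10))*(-5 + (3/3)*p(5)) = ((19/2)*13 + (1 + 10))*(-5 + (3/3)*5) = (247/2 + 11)*(-5 + (3*(1/3))*5) = 269*(-5 + 1*5)/2 = 269*(-5 + 5)/2 = (269/2)*0 = 0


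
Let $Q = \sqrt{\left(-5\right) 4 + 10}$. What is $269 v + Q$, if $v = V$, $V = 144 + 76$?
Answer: $59180 + i \sqrt{10} \approx 59180.0 + 3.1623 i$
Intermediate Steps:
$Q = i \sqrt{10}$ ($Q = \sqrt{-20 + 10} = \sqrt{-10} = i \sqrt{10} \approx 3.1623 i$)
$V = 220$
$v = 220$
$269 v + Q = 269 \cdot 220 + i \sqrt{10} = 59180 + i \sqrt{10}$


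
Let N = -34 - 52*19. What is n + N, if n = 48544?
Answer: 47522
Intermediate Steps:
N = -1022 (N = -34 - 988 = -1022)
n + N = 48544 - 1022 = 47522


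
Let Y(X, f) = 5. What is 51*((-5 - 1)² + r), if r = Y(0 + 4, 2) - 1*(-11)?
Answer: 2652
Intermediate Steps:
r = 16 (r = 5 - 1*(-11) = 5 + 11 = 16)
51*((-5 - 1)² + r) = 51*((-5 - 1)² + 16) = 51*((-6)² + 16) = 51*(36 + 16) = 51*52 = 2652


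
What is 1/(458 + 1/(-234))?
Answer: 234/107171 ≈ 0.0021834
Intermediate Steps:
1/(458 + 1/(-234)) = 1/(458 - 1/234) = 1/(107171/234) = 234/107171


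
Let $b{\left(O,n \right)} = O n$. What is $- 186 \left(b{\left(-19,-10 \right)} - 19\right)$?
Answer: $-31806$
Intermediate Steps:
$- 186 \left(b{\left(-19,-10 \right)} - 19\right) = - 186 \left(\left(-19\right) \left(-10\right) - 19\right) = - 186 \left(190 - 19\right) = \left(-186\right) 171 = -31806$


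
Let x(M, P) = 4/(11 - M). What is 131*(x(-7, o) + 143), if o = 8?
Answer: 168859/9 ≈ 18762.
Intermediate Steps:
131*(x(-7, o) + 143) = 131*(-4/(-11 - 7) + 143) = 131*(-4/(-18) + 143) = 131*(-4*(-1/18) + 143) = 131*(2/9 + 143) = 131*(1289/9) = 168859/9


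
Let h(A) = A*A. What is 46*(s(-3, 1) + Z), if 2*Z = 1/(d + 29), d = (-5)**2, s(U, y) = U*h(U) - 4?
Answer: -76981/54 ≈ -1425.6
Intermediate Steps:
h(A) = A**2
s(U, y) = -4 + U**3 (s(U, y) = U*U**2 - 4 = U**3 - 4 = -4 + U**3)
d = 25
Z = 1/108 (Z = 1/(2*(25 + 29)) = (1/2)/54 = (1/2)*(1/54) = 1/108 ≈ 0.0092593)
46*(s(-3, 1) + Z) = 46*((-4 + (-3)**3) + 1/108) = 46*((-4 - 27) + 1/108) = 46*(-31 + 1/108) = 46*(-3347/108) = -76981/54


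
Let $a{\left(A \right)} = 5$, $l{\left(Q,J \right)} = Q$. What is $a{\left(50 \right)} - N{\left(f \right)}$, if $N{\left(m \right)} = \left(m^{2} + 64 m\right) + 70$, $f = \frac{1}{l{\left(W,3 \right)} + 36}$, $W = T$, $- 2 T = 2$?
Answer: $- \frac{81866}{1225} \approx -66.829$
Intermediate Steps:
$T = -1$ ($T = \left(- \frac{1}{2}\right) 2 = -1$)
$W = -1$
$f = \frac{1}{35}$ ($f = \frac{1}{-1 + 36} = \frac{1}{35} \approx 0.028571$)
$N{\left(m \right)} = 70 + m^{2} + 64 m$
$a{\left(50 \right)} - N{\left(f \right)} = 5 - \left(70 + \left(\frac{1}{35}\right)^{2} + 64 \cdot \frac{1}{35}\right) = 5 - \left(70 + \frac{1}{1225} + \frac{64}{35}\right) = 5 - \frac{87991}{1225} = - \frac{81866}{1225}$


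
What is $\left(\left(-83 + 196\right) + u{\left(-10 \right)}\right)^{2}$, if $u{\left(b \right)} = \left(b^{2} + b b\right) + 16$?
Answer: $108241$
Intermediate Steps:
$u{\left(b \right)} = 16 + 2 b^{2}$ ($u{\left(b \right)} = \left(b^{2} + b^{2}\right) + 16 = 2 b^{2} + 16 = 16 + 2 b^{2}$)
$\left(\left(-83 + 196\right) + u{\left(-10 \right)}\right)^{2} = \left(\left(-83 + 196\right) + \left(16 + 2 \left(-10\right)^{2}\right)\right)^{2} = \left(113 + \left(16 + 2 \cdot 100\right)\right)^{2} = \left(113 + \left(16 + 200\right)\right)^{2} = \left(113 + 216\right)^{2} = 329^{2} = 108241$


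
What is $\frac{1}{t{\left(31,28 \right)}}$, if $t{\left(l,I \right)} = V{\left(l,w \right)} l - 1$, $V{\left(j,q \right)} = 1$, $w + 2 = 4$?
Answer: $\frac{1}{30} \approx 0.033333$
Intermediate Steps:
$w = 2$ ($w = -2 + 4 = 2$)
$t{\left(l,I \right)} = -1 + l$ ($t{\left(l,I \right)} = 1 l - 1 = l - 1 = -1 + l$)
$\frac{1}{t{\left(31,28 \right)}} = \frac{1}{-1 + 31} = \frac{1}{30}$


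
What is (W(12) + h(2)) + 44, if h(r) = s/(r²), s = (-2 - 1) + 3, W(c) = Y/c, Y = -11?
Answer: 517/12 ≈ 43.083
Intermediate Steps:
W(c) = -11/c
s = 0 (s = -3 + 3 = 0)
h(r) = 0 (h(r) = 0/(r²) = 0/r² = 0)
(W(12) + h(2)) + 44 = (-11/12 + 0) + 44 = -11/12 + 44 = 517/12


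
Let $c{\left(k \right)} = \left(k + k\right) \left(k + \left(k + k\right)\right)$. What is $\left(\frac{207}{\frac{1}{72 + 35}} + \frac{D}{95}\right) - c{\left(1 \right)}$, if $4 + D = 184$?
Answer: $\frac{420753}{19} \approx 22145.0$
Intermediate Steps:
$D = 180$ ($D = -4 + 184 = 180$)
$c{\left(k \right)} = 6 k^{2}$ ($c{\left(k \right)} = 2 k \left(k + 2 k\right) = 2 k 3 k = 6 k^{2}$)
$\left(\frac{207}{\frac{1}{72 + 35}} + \frac{D}{95}\right) - c{\left(1 \right)} = \left(\frac{207}{\frac{1}{72 + 35}} + \frac{180}{95}\right) - 6 \cdot 1^{2} = \left(\frac{207}{\frac{1}{107}} + 180 \cdot \frac{1}{95}\right) - 6 \cdot 1 = \left(207 \frac{1}{\frac{1}{107}} + \frac{36}{19}\right) - 6 = \left(207 \cdot 107 + \frac{36}{19}\right) - 6 = \left(22149 + \frac{36}{19}\right) - 6 = \frac{420867}{19} - 6 = \frac{420753}{19}$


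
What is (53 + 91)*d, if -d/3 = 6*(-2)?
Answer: 5184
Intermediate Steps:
d = 36 (d = -18*(-2) = -3*(-12) = 36)
(53 + 91)*d = (53 + 91)*36 = 144*36 = 5184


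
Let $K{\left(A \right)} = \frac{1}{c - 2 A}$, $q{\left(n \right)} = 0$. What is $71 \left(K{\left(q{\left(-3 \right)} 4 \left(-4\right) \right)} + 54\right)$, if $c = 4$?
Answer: $\frac{15407}{4} \approx 3851.8$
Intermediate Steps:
$K{\left(A \right)} = \frac{1}{4 - 2 A}$
$71 \left(K{\left(q{\left(-3 \right)} 4 \left(-4\right) \right)} + 54\right) = 71 \left(- \frac{1}{-4 + 2 \cdot 0 \cdot 4 \left(-4\right)} + 54\right) = 71 \left(- \frac{1}{-4 + 2 \cdot 0 \left(-4\right)} + 54\right) = 71 \left(- \frac{1}{-4 + 2 \cdot 0} + 54\right) = 71 \left(- \frac{1}{-4 + 0} + 54\right) = 71 \left(- \frac{1}{-4} + 54\right) = 71 \left(\left(-1\right) \left(- \frac{1}{4}\right) + 54\right) = 71 \left(\frac{1}{4} + 54\right) = 71 \cdot \frac{217}{4} = \frac{15407}{4}$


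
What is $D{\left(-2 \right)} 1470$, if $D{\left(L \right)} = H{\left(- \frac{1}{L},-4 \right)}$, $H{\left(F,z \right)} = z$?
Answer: $-5880$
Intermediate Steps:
$D{\left(L \right)} = -4$
$D{\left(-2 \right)} 1470 = \left(-4\right) 1470 = -5880$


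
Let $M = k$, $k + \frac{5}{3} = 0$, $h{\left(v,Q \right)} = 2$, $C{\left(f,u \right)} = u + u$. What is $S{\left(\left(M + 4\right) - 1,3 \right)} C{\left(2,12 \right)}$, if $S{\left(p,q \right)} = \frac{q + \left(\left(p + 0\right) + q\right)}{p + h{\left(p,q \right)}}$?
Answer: $\frac{264}{5} \approx 52.8$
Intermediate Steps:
$C{\left(f,u \right)} = 2 u$
$k = - \frac{5}{3}$ ($k = - \frac{5}{3} + 0 = - \frac{5}{3} \approx -1.6667$)
$M = - \frac{5}{3} \approx -1.6667$
$S{\left(p,q \right)} = \frac{p + 2 q}{2 + p}$ ($S{\left(p,q \right)} = \frac{q + \left(\left(p + 0\right) + q\right)}{p + 2} = \frac{q + \left(p + q\right)}{2 + p} = \frac{p + 2 q}{2 + p}$)
$S{\left(\left(M + 4\right) - 1,3 \right)} C{\left(2,12 \right)} = \frac{\left(\left(- \frac{5}{3} + 4\right) - 1\right) + 2 \cdot 3}{2 + \left(\left(- \frac{5}{3} + 4\right) - 1\right)} 2 \cdot 12 = \frac{\left(\frac{7}{3} - 1\right) + 6}{2 + \left(\frac{7}{3} - 1\right)} 24 = \frac{\frac{4}{3} + 6}{2 + \frac{4}{3}} \cdot 24 = \frac{1}{\frac{10}{3}} \cdot \frac{22}{3} \cdot 24 = \frac{3}{10} \cdot \frac{22}{3} \cdot 24 = \frac{11}{5} \cdot 24 = \frac{264}{5}$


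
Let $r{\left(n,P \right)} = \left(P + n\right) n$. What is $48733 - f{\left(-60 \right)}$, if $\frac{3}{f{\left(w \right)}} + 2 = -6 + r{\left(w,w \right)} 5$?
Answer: $\frac{1753998133}{35992} \approx 48733.0$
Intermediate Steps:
$r{\left(n,P \right)} = n \left(P + n\right)$
$f{\left(w \right)} = \frac{3}{-8 + 10 w^{2}}$ ($f{\left(w \right)} = \frac{3}{-2 + \left(-6 + w \left(w + w\right) 5\right)} = \frac{3}{-2 + \left(-6 + w 2 w 5\right)} = \frac{3}{-2 + \left(-6 + 2 w^{2} \cdot 5\right)} = \frac{3}{-2 + \left(-6 + 10 w^{2}\right)} = \frac{3}{-8 + 10 w^{2}}$)
$48733 - f{\left(-60 \right)} = 48733 - \frac{3}{2 \left(-4 + 5 \left(-60\right)^{2}\right)} = 48733 - \frac{3}{2 \left(-4 + 5 \cdot 3600\right)} = 48733 - \frac{3}{2 \left(-4 + 18000\right)} = 48733 - \frac{3}{2 \cdot 17996} = 48733 - \frac{3}{2} \cdot \frac{1}{17996} = 48733 - \frac{3}{35992} = \frac{1753998133}{35992}$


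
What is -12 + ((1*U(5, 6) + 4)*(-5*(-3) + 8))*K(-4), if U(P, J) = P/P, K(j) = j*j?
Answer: 1828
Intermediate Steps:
K(j) = j²
U(P, J) = 1
-12 + ((1*U(5, 6) + 4)*(-5*(-3) + 8))*K(-4) = -12 + ((1*1 + 4)*(-5*(-3) + 8))*(-4)² = -12 + ((1 + 4)*(15 + 8))*16 = -12 + (5*23)*16 = -12 + 115*16 = -12 + 1840 = 1828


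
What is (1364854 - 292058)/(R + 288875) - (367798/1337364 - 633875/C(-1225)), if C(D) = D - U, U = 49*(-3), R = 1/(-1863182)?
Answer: -35064792416790242212/59983751062650303 ≈ -584.57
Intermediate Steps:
R = -1/1863182 ≈ -5.3672e-7
U = -147
C(D) = 147 + D (C(D) = D - 1*(-147) = D + 147 = 147 + D)
(1364854 - 292058)/(R + 288875) - (367798/1337364 - 633875/C(-1225)) = (1364854 - 292058)/(-1/1863182 + 288875) - (367798/1337364 - 633875/(147 - 1225)) = 1072796/(538226700249/1863182) - (367798*(1/1337364) - 633875/(-1078)) = 1072796*(1863182/538226700249) - (183899/668682 - 633875*(-1/1078)) = 1998814196872/538226700249 - (183899/668682 + 57625/98) = 1998814196872/538226700249 - 1*1376815084/2340387 = 1998814196872/538226700249 - 1376815084/2340387 = -35064792416790242212/59983751062650303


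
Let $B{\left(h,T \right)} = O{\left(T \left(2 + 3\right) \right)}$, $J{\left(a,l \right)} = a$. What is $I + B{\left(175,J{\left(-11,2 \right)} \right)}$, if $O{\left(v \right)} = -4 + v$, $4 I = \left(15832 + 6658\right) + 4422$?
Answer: $6669$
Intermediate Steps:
$I = 6728$ ($I = \frac{\left(15832 + 6658\right) + 4422}{4} = \frac{22490 + 4422}{4} = \frac{1}{4} \cdot 26912 = 6728$)
$B{\left(h,T \right)} = -4 + 5 T$ ($B{\left(h,T \right)} = -4 + T \left(2 + 3\right) = -4 + T 5 = -4 + 5 T$)
$I + B{\left(175,J{\left(-11,2 \right)} \right)} = 6728 + \left(-4 + 5 \left(-11\right)\right) = 6728 - 59 = 6669$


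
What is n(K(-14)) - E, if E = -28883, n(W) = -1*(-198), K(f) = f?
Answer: 29081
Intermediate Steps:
n(W) = 198
n(K(-14)) - E = 198 - 1*(-28883) = 198 + 28883 = 29081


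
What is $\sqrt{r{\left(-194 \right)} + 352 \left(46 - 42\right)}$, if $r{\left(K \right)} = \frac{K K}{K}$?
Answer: $\sqrt{1214} \approx 34.843$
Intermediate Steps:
$r{\left(K \right)} = K$ ($r{\left(K \right)} = \frac{K^{2}}{K} = K$)
$\sqrt{r{\left(-194 \right)} + 352 \left(46 - 42\right)} = \sqrt{-194 + 352 \left(46 - 42\right)} = \sqrt{-194 + 352 \cdot 4} = \sqrt{-194 + 1408} = \sqrt{1214}$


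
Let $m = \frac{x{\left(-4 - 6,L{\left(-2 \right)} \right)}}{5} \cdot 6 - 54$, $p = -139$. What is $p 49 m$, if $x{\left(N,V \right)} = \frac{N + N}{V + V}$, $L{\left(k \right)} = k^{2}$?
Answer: $388227$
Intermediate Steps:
$x{\left(N,V \right)} = \frac{N}{V}$ ($x{\left(N,V \right)} = \frac{2 N}{2 V} = 2 N \frac{1}{2 V} = \frac{N}{V}$)
$m = -57$ ($m = \frac{\left(-4 - 6\right) \frac{1}{\left(-2\right)^{2}}}{5} \cdot 6 - 54 = \frac{-4 - 6}{4} \cdot \frac{1}{5} \cdot 6 - 54 = \left(-10\right) \frac{1}{4} \cdot \frac{1}{5} \cdot 6 - 54 = \left(- \frac{5}{2}\right) \frac{1}{5} \cdot 6 - 54 = \left(- \frac{1}{2}\right) 6 - 54 = -3 - 54 = -57$)
$p 49 m = \left(-139\right) 49 \left(-57\right) = \left(-6811\right) \left(-57\right) = 388227$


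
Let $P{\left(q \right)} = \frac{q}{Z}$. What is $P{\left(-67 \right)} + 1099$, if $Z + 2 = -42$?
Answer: $\frac{48423}{44} \approx 1100.5$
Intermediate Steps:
$Z = -44$ ($Z = -2 - 42 = -44$)
$P{\left(q \right)} = - \frac{q}{44}$ ($P{\left(q \right)} = \frac{q}{-44} = q \left(- \frac{1}{44}\right) = - \frac{q}{44}$)
$P{\left(-67 \right)} + 1099 = \left(- \frac{1}{44}\right) \left(-67\right) + 1099 = \frac{67}{44} + 1099 = \frac{48423}{44}$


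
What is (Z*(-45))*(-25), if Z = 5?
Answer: 5625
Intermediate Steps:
(Z*(-45))*(-25) = (5*(-45))*(-25) = -225*(-25) = 5625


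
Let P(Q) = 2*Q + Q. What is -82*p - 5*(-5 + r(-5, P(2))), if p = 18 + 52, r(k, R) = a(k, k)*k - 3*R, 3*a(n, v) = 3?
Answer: -5600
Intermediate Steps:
a(n, v) = 1 (a(n, v) = (1/3)*3 = 1)
P(Q) = 3*Q
r(k, R) = k - 3*R (r(k, R) = 1*k - 3*R = k - 3*R)
p = 70
-82*p - 5*(-5 + r(-5, P(2))) = -82*70 - 5*(-5 + (-5 - 9*2)) = -5740 - 5*(-5 + (-5 - 3*6)) = -5740 - 5*(-5 + (-5 - 18)) = -5740 - 5*(-5 - 23) = -5740 - 5*(-28) = -5740 + 140 = -5600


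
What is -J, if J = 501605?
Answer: -501605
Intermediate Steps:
-J = -1*501605 = -501605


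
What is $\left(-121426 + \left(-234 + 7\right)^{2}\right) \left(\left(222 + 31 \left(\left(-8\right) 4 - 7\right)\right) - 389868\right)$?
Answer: $27319591935$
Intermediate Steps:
$\left(-121426 + \left(-234 + 7\right)^{2}\right) \left(\left(222 + 31 \left(\left(-8\right) 4 - 7\right)\right) - 389868\right) = \left(-121426 + \left(-227\right)^{2}\right) \left(\left(222 + 31 \left(-32 - 7\right)\right) - 389868\right) = \left(-121426 + 51529\right) \left(\left(222 + 31 \left(-39\right)\right) - 389868\right) = - 69897 \left(\left(222 - 1209\right) - 389868\right) = - 69897 \left(-987 - 389868\right) = \left(-69897\right) \left(-390855\right) = 27319591935$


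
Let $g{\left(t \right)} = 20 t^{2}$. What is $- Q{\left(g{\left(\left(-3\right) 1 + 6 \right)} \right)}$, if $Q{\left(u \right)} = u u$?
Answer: $-32400$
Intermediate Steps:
$Q{\left(u \right)} = u^{2}$
$- Q{\left(g{\left(\left(-3\right) 1 + 6 \right)} \right)} = - \left(20 \left(\left(-3\right) 1 + 6\right)^{2}\right)^{2} = - \left(20 \left(-3 + 6\right)^{2}\right)^{2} = - \left(20 \cdot 3^{2}\right)^{2} = - \left(20 \cdot 9\right)^{2} = - 180^{2} = \left(-1\right) 32400 = -32400$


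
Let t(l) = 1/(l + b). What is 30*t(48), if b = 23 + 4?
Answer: ⅖ ≈ 0.40000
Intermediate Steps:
b = 27
t(l) = 1/(27 + l) (t(l) = 1/(l + 27) = 1/(27 + l))
30*t(48) = 30/(27 + 48) = 30/75 = 30*(1/75) = ⅖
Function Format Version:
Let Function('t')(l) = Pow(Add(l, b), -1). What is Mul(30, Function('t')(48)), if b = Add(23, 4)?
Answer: Rational(2, 5) ≈ 0.40000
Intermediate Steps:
b = 27
Function('t')(l) = Pow(Add(27, l), -1) (Function('t')(l) = Pow(Add(l, 27), -1) = Pow(Add(27, l), -1))
Mul(30, Function('t')(48)) = Mul(30, Pow(Add(27, 48), -1)) = Mul(30, Pow(75, -1)) = Mul(30, Rational(1, 75)) = Rational(2, 5)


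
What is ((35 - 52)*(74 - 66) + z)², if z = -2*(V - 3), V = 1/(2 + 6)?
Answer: 271441/16 ≈ 16965.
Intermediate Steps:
V = ⅛ (V = 1/8 = ⅛ ≈ 0.12500)
z = 23/4 (z = -2*(⅛ - 3) = -2*(-23/8) = 23/4 ≈ 5.7500)
((35 - 52)*(74 - 66) + z)² = ((35 - 52)*(74 - 66) + 23/4)² = (-17*8 + 23/4)² = (-136 + 23/4)² = (-521/4)² = 271441/16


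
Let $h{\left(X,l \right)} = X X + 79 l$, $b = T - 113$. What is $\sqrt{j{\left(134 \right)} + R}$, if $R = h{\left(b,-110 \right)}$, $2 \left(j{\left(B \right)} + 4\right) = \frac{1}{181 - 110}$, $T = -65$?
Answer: $\frac{\sqrt{463570502}}{142} \approx 151.62$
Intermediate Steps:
$b = -178$ ($b = -65 - 113 = -178$)
$h{\left(X,l \right)} = X^{2} + 79 l$
$j{\left(B \right)} = - \frac{567}{142}$ ($j{\left(B \right)} = -4 + \frac{1}{2 \left(181 - 110\right)} = -4 + \frac{1}{2 \cdot 71} = -4 + \frac{1}{2} \cdot \frac{1}{71} = -4 + \frac{1}{142} = - \frac{567}{142}$)
$R = 22994$ ($R = \left(-178\right)^{2} + 79 \left(-110\right) = 31684 - 8690 = 22994$)
$\sqrt{j{\left(134 \right)} + R} = \sqrt{- \frac{567}{142} + 22994} = \sqrt{\frac{3264581}{142}} = \frac{\sqrt{463570502}}{142}$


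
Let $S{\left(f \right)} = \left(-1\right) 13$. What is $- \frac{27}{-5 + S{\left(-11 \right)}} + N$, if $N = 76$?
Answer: $\frac{155}{2} \approx 77.5$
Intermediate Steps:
$S{\left(f \right)} = -13$
$- \frac{27}{-5 + S{\left(-11 \right)}} + N = - \frac{27}{-5 - 13} + 76 = - \frac{27}{-18} + 76 = \left(-27\right) \left(- \frac{1}{18}\right) + 76 = \frac{3}{2} + 76 = \frac{155}{2}$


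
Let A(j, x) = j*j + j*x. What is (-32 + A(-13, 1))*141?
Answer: 17484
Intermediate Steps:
A(j, x) = j² + j*x
(-32 + A(-13, 1))*141 = (-32 - 13*(-13 + 1))*141 = (-32 - 13*(-12))*141 = (-32 + 156)*141 = 124*141 = 17484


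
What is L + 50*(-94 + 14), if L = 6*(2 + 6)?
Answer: -3952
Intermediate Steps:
L = 48 (L = 6*8 = 48)
L + 50*(-94 + 14) = 48 + 50*(-94 + 14) = 48 + 50*(-80) = 48 - 4000 = -3952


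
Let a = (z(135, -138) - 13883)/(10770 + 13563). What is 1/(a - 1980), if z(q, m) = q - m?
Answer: -24333/48192950 ≈ -0.00050491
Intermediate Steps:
a = -13610/24333 (a = ((135 - 1*(-138)) - 13883)/(10770 + 13563) = ((135 + 138) - 13883)/24333 = (273 - 13883)*(1/24333) = -13610*1/24333 = -13610/24333 ≈ -0.55932)
1/(a - 1980) = 1/(-13610/24333 - 1980) = 1/(-48192950/24333) = -24333/48192950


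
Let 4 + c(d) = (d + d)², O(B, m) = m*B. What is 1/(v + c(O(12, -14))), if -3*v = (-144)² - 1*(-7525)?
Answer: 3/310415 ≈ 9.6645e-6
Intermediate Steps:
O(B, m) = B*m
c(d) = -4 + 4*d² (c(d) = -4 + (d + d)² = -4 + (2*d)² = -4 + 4*d²)
v = -28261/3 (v = -((-144)² - 1*(-7525))/3 = -(20736 + 7525)/3 = -⅓*28261 = -28261/3 ≈ -9420.3)
1/(v + c(O(12, -14))) = 1/(-28261/3 + (-4 + 4*(12*(-14))²)) = 1/(-28261/3 + (-4 + 4*(-168)²)) = 1/(-28261/3 + (-4 + 4*28224)) = 1/(-28261/3 + (-4 + 112896)) = 1/(-28261/3 + 112892) = 1/(310415/3) = 3/310415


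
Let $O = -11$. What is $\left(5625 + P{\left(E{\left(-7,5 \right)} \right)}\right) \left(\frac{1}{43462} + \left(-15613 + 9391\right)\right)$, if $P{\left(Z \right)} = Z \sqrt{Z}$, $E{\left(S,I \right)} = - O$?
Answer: $- \frac{1521115666875}{43462} - \frac{2974626193 \sqrt{11}}{43462} \approx -3.5226 \cdot 10^{7}$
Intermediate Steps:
$E{\left(S,I \right)} = 11$ ($E{\left(S,I \right)} = \left(-1\right) \left(-11\right) = 11$)
$P{\left(Z \right)} = Z^{\frac{3}{2}}$
$\left(5625 + P{\left(E{\left(-7,5 \right)} \right)}\right) \left(\frac{1}{43462} + \left(-15613 + 9391\right)\right) = \left(5625 + 11^{\frac{3}{2}}\right) \left(\frac{1}{43462} + \left(-15613 + 9391\right)\right) = \left(5625 + 11 \sqrt{11}\right) \left(\frac{1}{43462} - 6222\right) = \left(5625 + 11 \sqrt{11}\right) \left(- \frac{270420563}{43462}\right) = - \frac{1521115666875}{43462} - \frac{2974626193 \sqrt{11}}{43462}$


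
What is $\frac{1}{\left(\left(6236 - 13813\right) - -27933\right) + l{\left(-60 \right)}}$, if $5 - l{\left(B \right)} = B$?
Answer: $\frac{1}{20421} \approx 4.8969 \cdot 10^{-5}$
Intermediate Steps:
$l{\left(B \right)} = 5 - B$
$\frac{1}{\left(\left(6236 - 13813\right) - -27933\right) + l{\left(-60 \right)}} = \frac{1}{\left(\left(6236 - 13813\right) - -27933\right) + \left(5 - -60\right)} = \frac{1}{\left(-7577 + 27933\right) + \left(5 + 60\right)} = \frac{1}{20356 + 65} = \frac{1}{20421}$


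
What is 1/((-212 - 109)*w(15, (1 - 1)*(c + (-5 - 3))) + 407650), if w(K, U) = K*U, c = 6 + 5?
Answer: 1/407650 ≈ 2.4531e-6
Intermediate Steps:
c = 11
1/((-212 - 109)*w(15, (1 - 1)*(c + (-5 - 3))) + 407650) = 1/((-212 - 109)*(15*((1 - 1)*(11 + (-5 - 3)))) + 407650) = 1/(-4815*0*(11 - 8) + 407650) = 1/(-4815*0*3 + 407650) = 1/(-4815*0 + 407650) = 1/(-321*0 + 407650) = 1/(0 + 407650) = 1/407650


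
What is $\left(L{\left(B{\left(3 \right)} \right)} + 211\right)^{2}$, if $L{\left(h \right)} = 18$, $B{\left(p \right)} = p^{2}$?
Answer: $52441$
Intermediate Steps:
$\left(L{\left(B{\left(3 \right)} \right)} + 211\right)^{2} = \left(18 + 211\right)^{2} = 229^{2} = 52441$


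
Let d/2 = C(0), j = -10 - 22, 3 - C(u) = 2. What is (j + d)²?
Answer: 900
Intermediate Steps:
C(u) = 1 (C(u) = 3 - 1*2 = 3 - 2 = 1)
j = -32
d = 2 (d = 2*1 = 2)
(j + d)² = (-32 + 2)² = (-30)² = 900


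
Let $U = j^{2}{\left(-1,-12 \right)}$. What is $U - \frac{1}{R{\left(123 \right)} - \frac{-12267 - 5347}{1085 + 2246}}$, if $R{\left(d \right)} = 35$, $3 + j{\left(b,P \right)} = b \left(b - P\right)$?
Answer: $\frac{26299673}{134199} \approx 195.98$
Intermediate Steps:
$j{\left(b,P \right)} = -3 + b \left(b - P\right)$
$U = 196$ ($U = \left(-3 + \left(-1\right)^{2} - \left(-12\right) \left(-1\right)\right)^{2} = \left(-3 + 1 - 12\right)^{2} = \left(-14\right)^{2} = 196$)
$U - \frac{1}{R{\left(123 \right)} - \frac{-12267 - 5347}{1085 + 2246}} = 196 - \frac{1}{35 - \frac{-12267 - 5347}{1085 + 2246}} = 196 - \frac{1}{35 - - \frac{17614}{3331}} = 196 - \frac{1}{35 + \frac{17614}{3331}} = 196 - \frac{1}{\frac{134199}{3331}} = 196 - \frac{3331}{134199} = \frac{26299673}{134199}$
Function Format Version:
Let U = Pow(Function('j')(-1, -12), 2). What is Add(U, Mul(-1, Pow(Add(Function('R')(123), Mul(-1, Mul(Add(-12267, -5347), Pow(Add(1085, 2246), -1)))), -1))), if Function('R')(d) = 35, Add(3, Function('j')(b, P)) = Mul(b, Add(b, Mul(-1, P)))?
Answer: Rational(26299673, 134199) ≈ 195.98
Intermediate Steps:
Function('j')(b, P) = Add(-3, Mul(b, Add(b, Mul(-1, P))))
U = 196 (U = Pow(Add(-3, Pow(-1, 2), Mul(-1, -12, -1)), 2) = Pow(Add(-3, 1, -12), 2) = Pow(-14, 2) = 196)
Add(U, Mul(-1, Pow(Add(Function('R')(123), Mul(-1, Mul(Add(-12267, -5347), Pow(Add(1085, 2246), -1)))), -1))) = Add(196, Mul(-1, Pow(Add(35, Mul(-1, Mul(Add(-12267, -5347), Pow(Add(1085, 2246), -1)))), -1))) = Add(196, Mul(-1, Pow(Add(35, Mul(-1, Mul(-17614, Pow(3331, -1)))), -1))) = Add(196, Mul(-1, Pow(Add(35, Mul(-1, Mul(-17614, Rational(1, 3331)))), -1))) = Add(196, Mul(-1, Pow(Add(35, Mul(-1, Rational(-17614, 3331))), -1))) = Add(196, Mul(-1, Pow(Add(35, Rational(17614, 3331)), -1))) = Add(196, Mul(-1, Pow(Rational(134199, 3331), -1))) = Add(196, Mul(-1, Rational(3331, 134199))) = Add(196, Rational(-3331, 134199)) = Rational(26299673, 134199)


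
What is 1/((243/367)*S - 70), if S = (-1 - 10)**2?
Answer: 367/3713 ≈ 0.098842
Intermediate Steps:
S = 121 (S = (-11)**2 = 121)
1/((243/367)*S - 70) = 1/((243/367)*121 - 70) = 1/(29403/367 - 70) = 1/(3713/367) = 367/3713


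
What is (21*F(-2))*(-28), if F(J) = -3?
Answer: 1764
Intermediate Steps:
(21*F(-2))*(-28) = (21*(-3))*(-28) = -63*(-28) = 1764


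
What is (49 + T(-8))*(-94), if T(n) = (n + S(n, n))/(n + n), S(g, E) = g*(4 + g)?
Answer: -4465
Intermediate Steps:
T(n) = (n + n*(4 + n))/(2*n) (T(n) = (n + n*(4 + n))/(n + n) = (n + n*(4 + n))/((2*n)) = (n + n*(4 + n))*(1/(2*n)) = (n + n*(4 + n))/(2*n))
(49 + T(-8))*(-94) = (49 + (5/2 + (1/2)*(-8)))*(-94) = (49 + (5/2 - 4))*(-94) = (49 - 3/2)*(-94) = (95/2)*(-94) = -4465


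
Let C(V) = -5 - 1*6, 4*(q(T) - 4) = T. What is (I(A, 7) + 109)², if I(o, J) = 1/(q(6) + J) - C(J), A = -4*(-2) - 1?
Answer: 9012004/625 ≈ 14419.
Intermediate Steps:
q(T) = 4 + T/4
C(V) = -11 (C(V) = -5 - 6 = -11)
A = 7 (A = 8 - 1 = 7)
I(o, J) = 11 + 1/(11/2 + J) (I(o, J) = 1/((4 + (¼)*6) + J) - 1*(-11) = 1/((4 + 3/2) + J) + 11 = 1/(11/2 + J) + 11 = 11 + 1/(11/2 + J))
(I(A, 7) + 109)² = ((123 + 22*7)/(11 + 2*7) + 109)² = ((123 + 154)/(11 + 14) + 109)² = (277/25 + 109)² = (3002/25)² = 9012004/625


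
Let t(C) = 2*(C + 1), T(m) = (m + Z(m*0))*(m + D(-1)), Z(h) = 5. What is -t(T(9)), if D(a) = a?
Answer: -226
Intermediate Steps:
T(m) = (-1 + m)*(5 + m) (T(m) = (m + 5)*(m - 1) = (5 + m)*(-1 + m) = (-1 + m)*(5 + m))
t(C) = 2 + 2*C (t(C) = 2*(1 + C) = 2 + 2*C)
-t(T(9)) = -(2 + 2*(-5 + 9**2 + 4*9)) = -(2 + 2*(-5 + 81 + 36)) = -(2 + 2*112) = -(2 + 224) = -1*226 = -226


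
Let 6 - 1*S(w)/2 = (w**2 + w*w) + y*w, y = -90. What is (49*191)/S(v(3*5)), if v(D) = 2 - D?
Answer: -9359/3004 ≈ -3.1155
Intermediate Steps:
S(w) = 12 - 4*w**2 + 180*w (S(w) = 12 - 2*((w**2 + w*w) - 90*w) = 12 - 2*((w**2 + w**2) - 90*w) = 12 - 2*(2*w**2 - 90*w) = 12 - 2*(-90*w + 2*w**2) = 12 + (-4*w**2 + 180*w) = 12 - 4*w**2 + 180*w)
(49*191)/S(v(3*5)) = (49*191)/(12 - 4*(2 - 3*5)**2 + 180*(2 - 3*5)) = 9359/(12 - 4*(2 - 1*15)**2 + 180*(2 - 1*15)) = 9359/(12 - 4*(2 - 15)**2 + 180*(2 - 15)) = 9359/(12 - 4*(-13)**2 + 180*(-13)) = 9359/(12 - 4*169 - 2340) = 9359/(12 - 676 - 2340) = 9359/(-3004) = 9359*(-1/3004) = -9359/3004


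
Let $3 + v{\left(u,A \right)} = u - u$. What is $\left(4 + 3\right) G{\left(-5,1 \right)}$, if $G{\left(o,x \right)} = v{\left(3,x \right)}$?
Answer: $-21$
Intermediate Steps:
$v{\left(u,A \right)} = -3$ ($v{\left(u,A \right)} = -3 + \left(u - u\right) = -3 + 0 = -3$)
$G{\left(o,x \right)} = -3$
$\left(4 + 3\right) G{\left(-5,1 \right)} = \left(4 + 3\right) \left(-3\right) = 7 \left(-3\right) = -21$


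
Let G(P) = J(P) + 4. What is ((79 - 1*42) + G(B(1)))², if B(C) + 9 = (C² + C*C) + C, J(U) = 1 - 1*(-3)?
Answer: 2025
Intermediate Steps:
J(U) = 4 (J(U) = 1 + 3 = 4)
B(C) = -9 + C + 2*C² (B(C) = -9 + ((C² + C*C) + C) = -9 + ((C² + C²) + C) = -9 + (2*C² + C) = -9 + (C + 2*C²) = -9 + C + 2*C²)
G(P) = 8 (G(P) = 4 + 4 = 8)
((79 - 1*42) + G(B(1)))² = ((79 - 1*42) + 8)² = ((79 - 42) + 8)² = (37 + 8)² = 45² = 2025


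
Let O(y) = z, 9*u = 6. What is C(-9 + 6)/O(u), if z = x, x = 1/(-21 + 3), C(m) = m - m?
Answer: 0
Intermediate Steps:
u = ⅔ (u = (⅑)*6 = ⅔ ≈ 0.66667)
C(m) = 0
x = -1/18 (x = 1/(-18) = -1/18 ≈ -0.055556)
z = -1/18 ≈ -0.055556
O(y) = -1/18
C(-9 + 6)/O(u) = 0/(-1/18) = 0*(-18) = 0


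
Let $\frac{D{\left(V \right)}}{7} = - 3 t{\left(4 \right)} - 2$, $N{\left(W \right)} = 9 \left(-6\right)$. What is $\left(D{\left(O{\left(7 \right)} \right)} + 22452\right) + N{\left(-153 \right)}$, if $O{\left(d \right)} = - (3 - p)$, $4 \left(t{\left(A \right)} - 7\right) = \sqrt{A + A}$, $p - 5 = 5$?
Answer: $22237 - \frac{21 \sqrt{2}}{2} \approx 22222.0$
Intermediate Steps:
$p = 10$ ($p = 5 + 5 = 10$)
$N{\left(W \right)} = -54$
$t{\left(A \right)} = 7 + \frac{\sqrt{2} \sqrt{A}}{4}$ ($t{\left(A \right)} = 7 + \frac{\sqrt{A + A}}{4} = 7 + \frac{\sqrt{2 A}}{4} = 7 + \frac{\sqrt{2} \sqrt{A}}{4}$)
$O{\left(d \right)} = 7$ ($O{\left(d \right)} = - (3 - 10) = \left(-1\right) \left(-7\right) = 7$)
$D{\left(V \right)} = -161 - \frac{21 \sqrt{2}}{2}$ ($D{\left(V \right)} = 7 \left(- 3 \left(7 + \frac{\sqrt{2} \sqrt{4}}{4}\right) - 2\right) = 7 \left(- 3 \left(7 + \frac{1}{4} \sqrt{2} \cdot 2\right) - 2\right) = 7 \left(- 3 \left(7 + \frac{\sqrt{2}}{2}\right) - 2\right) = 7 \left(\left(-21 - \frac{3 \sqrt{2}}{2}\right) - 2\right) = 7 \left(-23 - \frac{3 \sqrt{2}}{2}\right) = -161 - \frac{21 \sqrt{2}}{2}$)
$\left(D{\left(O{\left(7 \right)} \right)} + 22452\right) + N{\left(-153 \right)} = \left(\left(-161 - \frac{21 \sqrt{2}}{2}\right) + 22452\right) - 54 = \left(22291 - \frac{21 \sqrt{2}}{2}\right) - 54 = 22237 - \frac{21 \sqrt{2}}{2}$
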